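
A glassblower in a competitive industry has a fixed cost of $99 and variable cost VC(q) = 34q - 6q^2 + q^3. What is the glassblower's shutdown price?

The shutdown price is the minimum of AVC. VC = 34q - 6q^2 + q^3, so AVC = 34 - 6q + q^2.
At the minimum of AVC, MC = AVC. MC = 34 - 12q + 3q^2; setting MC = AVC gives 2q^2 - 6q = 0, so q = 3. min AVC = 25.
For P < $25 the firm produces nothing.

$25 per unit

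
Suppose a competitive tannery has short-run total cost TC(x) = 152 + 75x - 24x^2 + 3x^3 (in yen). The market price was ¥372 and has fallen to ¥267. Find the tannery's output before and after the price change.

Output falls from 9 to 8

MC = 75 - 48x + 9x^2; the shutdown threshold is min AVC = ¥27 (at x = 4).
At P = ¥372 ≥ min AVC, set P = MC on the rising branch: x = 9.
At P = ¥267 ≥ min AVC, set P = MC: x = 8. The firm stays open but cuts output.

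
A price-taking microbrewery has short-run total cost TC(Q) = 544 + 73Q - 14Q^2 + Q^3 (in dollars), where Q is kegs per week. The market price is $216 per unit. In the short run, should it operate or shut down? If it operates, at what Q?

From TC, MC = TC'(Q) = 73 - 28Q + 3Q^2 and AVC = VC/Q = 73 - 14Q + Q^2.
The AVC parabola has its vertex at Q = 14/2 = 7, where AVC = 73 - 14·7 + 7^2 = $24.
P = $216 exceeds min AVC = $24, so the firm stays open.
P = MC gives -143 - 28Q + 3Q^2 = 0, with roots -11/3 and 13. Take the larger (rising MC): Q* = 13.
Check: AVC at Q = 13 is $60 ≤ P, so revenue covers variable cost.
Profit = P·Q − TC = 216·13 − 1324 = $1484.

Produce at Q = 13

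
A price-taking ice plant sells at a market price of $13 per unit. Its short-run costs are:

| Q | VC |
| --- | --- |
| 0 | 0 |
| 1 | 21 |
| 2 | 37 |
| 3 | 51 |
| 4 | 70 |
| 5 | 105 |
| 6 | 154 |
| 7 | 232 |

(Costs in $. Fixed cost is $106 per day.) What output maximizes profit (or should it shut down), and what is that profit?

Profit at each row (π = 13Q − TC): Q=0: -106; Q=1: -114; Q=2: -117; Q=3: -118; Q=4: -124; Q=5: -146; Q=6: -182; Q=7: -247.
Profit is highest at Q = 0. Equivalently, the lowest AVC in the table is 51/3 ≈ $17 at Q = 3, and P = $13 falls below it — price never covers variable cost, so the firm shuts down and loses only its fixed cost.

Q = 0 (shut down); profit = -$106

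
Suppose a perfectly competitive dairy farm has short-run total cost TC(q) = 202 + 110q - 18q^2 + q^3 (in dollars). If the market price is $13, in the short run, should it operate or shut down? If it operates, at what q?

Shut down

From TC, MC = TC'(q) = 110 - 36q + 3q^2 and AVC = VC/q = 110 - 18q + q^2.
The AVC parabola has its vertex at q = 18/2 = 9, where AVC = 110 - 18·9 + 9^2 = $29.
Since P = $13 < min AVC = $29, price fails to cover variable cost at any output.
Shutting down limits the loss to fixed cost, $202.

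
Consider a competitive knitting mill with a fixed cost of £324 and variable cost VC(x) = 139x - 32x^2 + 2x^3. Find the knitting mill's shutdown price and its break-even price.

Shutdown price = £11; break-even price = £49

AVC = 139 - 32x + 2x^2; minimized at x = 8, giving min AVC = £11. That is the shutdown price.
ATC = 324/x + 139 - 32x + 2x^2. Setting dATC/dx = −324/x^2 − 32 + 4x = 0 gives x = 9 (since 4·9^3 − 32·9^2 = 324).
min ATC = 324/9 + 139 − 32·9 + 2·9^2 = £49. That is the break-even price.
Between these two prices the firm operates at a loss; above £49 it earns a profit.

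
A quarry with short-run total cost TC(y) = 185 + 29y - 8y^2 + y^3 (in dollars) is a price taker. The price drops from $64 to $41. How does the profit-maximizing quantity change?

Output falls from 7 to 6

MC = 29 - 16y + 3y^2; the shutdown threshold is min AVC = $13 (at y = 4).
At P = $64 ≥ min AVC, set P = MC on the rising branch: y = 7.
At P = $41 ≥ min AVC, set P = MC: y = 6. The firm stays open but cuts output.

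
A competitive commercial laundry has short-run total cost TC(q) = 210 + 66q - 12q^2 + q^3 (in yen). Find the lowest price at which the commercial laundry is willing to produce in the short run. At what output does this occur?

The firm shuts down when price falls below the minimum of average variable cost. AVC = VC/q = 66 - 12q + q^2.
At the minimum of AVC, MC = AVC. MC = 66 - 24q + 3q^2; setting MC = AVC gives 2q^2 - 12q = 0, so q = 6. min AVC = 30.
For P < ¥30 the firm produces nothing.

¥30 per unit, at q = 6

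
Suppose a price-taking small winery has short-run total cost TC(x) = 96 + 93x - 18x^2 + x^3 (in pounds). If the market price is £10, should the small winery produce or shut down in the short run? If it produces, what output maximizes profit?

Shut down

From TC, MC = TC'(x) = 93 - 36x + 3x^2 and AVC = VC/x = 93 - 18x + x^2.
AVC is minimized where dAVC/dx = -18 + 2x = 0, at x = 9; min AVC = 93 - 18·9 + 9^2 = £12.
P = £10 lies below min AVC = £12; no output level covers variable cost.
Best response: produce nothing and absorb the £96 fixed cost.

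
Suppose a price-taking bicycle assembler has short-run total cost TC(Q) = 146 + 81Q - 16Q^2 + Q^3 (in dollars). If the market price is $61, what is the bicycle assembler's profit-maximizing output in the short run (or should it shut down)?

Produce at Q = 10

From TC, MC = TC'(Q) = 81 - 32Q + 3Q^2 and AVC = VC/Q = 81 - 16Q + Q^2.
The AVC parabola has its vertex at Q = 16/2 = 8, where AVC = 81 - 16·8 + 8^2 = $17.
Because $61 ≥ $17, revenue can cover variable cost; the firm operates.
P = MC gives 20 - 32Q + 3Q^2 = 0, with roots 2/3 and 10. Take the larger (rising MC): Q* = 10.
Check: AVC at Q = 10 is $21 ≤ P, so revenue covers variable cost.
Profit = P·Q − TC = 61·10 − 356 = $254.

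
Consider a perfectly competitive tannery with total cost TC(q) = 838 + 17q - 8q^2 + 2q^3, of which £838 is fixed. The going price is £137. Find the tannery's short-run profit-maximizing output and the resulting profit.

Profit = -£262 at q = 6

AVC = 17 - 8q + 2q^2 has its minimum £9 at q = 2; price £137 clears that bar, so the firm operates.
With MC = 17 - 16q + 6q^2, P = MC on the upward-sloping part at q* = 6.
TR = 137·6 = 822. TC = 838 + 246 = 1084. Profit = 822 − 1084 = -£262.
That loss of £262 beats the £838 the firm would lose by shutting down; producing recovers £576 of fixed cost.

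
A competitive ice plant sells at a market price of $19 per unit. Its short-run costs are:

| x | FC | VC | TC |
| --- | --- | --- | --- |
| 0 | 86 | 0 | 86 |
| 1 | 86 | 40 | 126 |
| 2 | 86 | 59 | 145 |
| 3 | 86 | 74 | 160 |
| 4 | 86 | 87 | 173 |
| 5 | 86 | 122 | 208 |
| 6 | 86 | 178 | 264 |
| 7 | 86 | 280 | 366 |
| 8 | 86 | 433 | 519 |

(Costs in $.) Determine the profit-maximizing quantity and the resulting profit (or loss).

Profit at each row (π = 19x − TC): x=0: -86; x=1: -107; x=2: -107; x=3: -103; x=4: -97; x=5: -113; x=6: -150; x=7: -233; x=8: -367.
Profit is highest at x = 0. Equivalently, the lowest AVC in the table is 87/4 ≈ $21.75 at x = 4, and P = $19 falls below it — price never covers variable cost, so the firm shuts down and loses only its fixed cost.

x = 0 (shut down); profit = -$86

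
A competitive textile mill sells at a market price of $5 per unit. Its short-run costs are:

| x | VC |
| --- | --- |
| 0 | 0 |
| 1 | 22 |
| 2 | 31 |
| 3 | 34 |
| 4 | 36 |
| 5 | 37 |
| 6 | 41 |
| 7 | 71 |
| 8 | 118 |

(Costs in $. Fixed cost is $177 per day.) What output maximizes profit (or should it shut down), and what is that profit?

Compute π = P·x − TC at each output: x=0: -177; x=1: -194; x=2: -198; x=3: -196; x=4: -193; x=5: -189; x=6: -188; x=7: -213; x=8: -255.
Profit is highest at x = 0. Equivalently, the lowest AVC in the table is 41/6 ≈ $6.83 at x = 6, and P = $5 falls below it — price never covers variable cost, so the firm shuts down and loses only its fixed cost.

x = 0 (shut down); profit = -$177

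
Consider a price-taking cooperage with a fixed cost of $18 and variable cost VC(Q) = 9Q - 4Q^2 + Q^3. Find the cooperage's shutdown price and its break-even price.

Shutdown price = $5; break-even price = $12

Shutdown price = min AVC. AVC = 9 - 4Q + Q^2, with vertex at Q = 2 and minimum $5.
ATC = 18/Q + 9 - 4Q + Q^2. Setting dATC/dQ = −18/Q^2 − 4 + 2Q = 0 gives Q = 3 (since 2·3^3 − 4·3^2 = 18).
min ATC = 18/3 + 9 − 4·3 + 3^2 = $12. That is the break-even price.
Between these two prices the firm operates at a loss; above $12 it earns a profit.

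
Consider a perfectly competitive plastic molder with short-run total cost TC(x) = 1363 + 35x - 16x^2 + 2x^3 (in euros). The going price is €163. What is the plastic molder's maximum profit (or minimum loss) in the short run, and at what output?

AVC = 35 - 16x + 2x^2 has its minimum €3 at x = 4; price €163 clears that bar, so the firm operates.
With MC = 35 - 32x + 6x^2, P = MC on the upward-sloping part at x* = 8.
TR = 163·8 = 1304. TC = 1363 + 280 = 1643. Profit = 1304 − 1643 = -€339.
Shutting down would mean losing the fixed cost of €1363, so operating at a loss of €339 is better by €1024.

Profit = -€339 at x = 8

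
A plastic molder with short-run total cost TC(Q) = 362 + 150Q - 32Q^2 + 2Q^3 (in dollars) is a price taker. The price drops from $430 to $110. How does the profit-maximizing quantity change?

MC = 150 - 64Q + 6Q^2; the shutdown threshold is min AVC = $22 (at Q = 8).
At P = $430 ≥ min AVC, set P = MC on the rising branch: Q = 14.
At P = $110 ≥ min AVC, set P = MC: Q = 10. The firm stays open but cuts output.

Output falls from 14 to 10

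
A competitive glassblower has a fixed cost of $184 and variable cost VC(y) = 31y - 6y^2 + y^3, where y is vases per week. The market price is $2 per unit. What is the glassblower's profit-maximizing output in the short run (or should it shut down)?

Strip out fixed cost: VC = 31y - 6y^2 + y^3. Then AVC = 31 - 6y + y^2 and MC = 31 - 12y + 3y^2.
AVC hits its minimum where MC = AVC, at y = 3, giving min AVC = 31 - 6·3 + 3^2 = $22.
P = $2 lies below min AVC = $22; no output level covers variable cost.
Shutting down limits the loss to fixed cost, $184.

Shut down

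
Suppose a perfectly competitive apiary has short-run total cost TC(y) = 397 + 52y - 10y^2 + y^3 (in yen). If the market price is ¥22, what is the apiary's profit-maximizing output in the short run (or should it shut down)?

Shut down

From TC, MC = TC'(y) = 52 - 20y + 3y^2 and AVC = VC/y = 52 - 10y + y^2.
AVC hits its minimum where MC = AVC, at y = 5, giving min AVC = 52 - 10·5 + 5^2 = ¥27.
With P < min AVC (¥22 < ¥27), every unit sold adds to the loss.
Shutting down limits the loss to fixed cost, ¥397.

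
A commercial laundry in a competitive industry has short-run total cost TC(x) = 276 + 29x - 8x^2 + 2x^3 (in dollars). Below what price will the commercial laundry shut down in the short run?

$21 per unit

Short-run supply begins at min AVC. From VC = 29x - 8x^2 + 2x^3, AVC = 29 - 8x + 2x^2.
dAVC/dx = -8 + 4x = 0 gives x = 2. min AVC = 29 - 8·2 + 2·2^2 = 21.
The firm shuts down for any P below $21.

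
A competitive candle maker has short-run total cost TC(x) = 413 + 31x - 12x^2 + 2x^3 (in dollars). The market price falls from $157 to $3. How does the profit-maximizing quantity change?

MC = 31 - 24x + 6x^2; the shutdown threshold is min AVC = $13 (at x = 3).
With P = $157 above the shutdown price, P = MC gives x = 7.
At P = $3 < min AVC = $13, price no longer covers variable cost at any output, so the firm shuts down: x = 0.

Output falls from 7 to 0 (the firm shuts down)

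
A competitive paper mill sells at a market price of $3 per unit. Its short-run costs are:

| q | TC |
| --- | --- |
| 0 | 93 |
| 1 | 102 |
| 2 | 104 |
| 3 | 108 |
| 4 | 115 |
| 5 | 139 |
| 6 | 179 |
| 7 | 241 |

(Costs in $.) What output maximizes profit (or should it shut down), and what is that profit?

q = 0 (shut down); profit = -$93

Compute π = P·q − TC at each output: q=0: -93; q=1: -99; q=2: -98; q=3: -99; q=4: -103; q=5: -124; q=6: -161; q=7: -220.
Profit is highest at q = 0. Equivalently, the lowest AVC in the table is 15/3 ≈ $5 at q = 3, and P = $3 falls below it — price never covers variable cost, so the firm shuts down and loses only its fixed cost.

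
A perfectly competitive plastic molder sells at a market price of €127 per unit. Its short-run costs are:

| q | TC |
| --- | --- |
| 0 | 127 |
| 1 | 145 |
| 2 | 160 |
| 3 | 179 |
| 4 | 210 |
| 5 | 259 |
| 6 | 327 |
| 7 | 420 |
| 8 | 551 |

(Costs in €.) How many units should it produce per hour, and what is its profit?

q = 7; profit = €469

Tabulate TR − TC: q=0: -127; q=1: -18; q=2: 94; q=3: 202; q=4: 298; q=5: 376; q=6: 435; q=7: 469; q=8: 465.
Profit is maximized at q = 7. AVC there is 293/7 = €41.86 ≤ P, so producing beats shutting down (which would give -€127).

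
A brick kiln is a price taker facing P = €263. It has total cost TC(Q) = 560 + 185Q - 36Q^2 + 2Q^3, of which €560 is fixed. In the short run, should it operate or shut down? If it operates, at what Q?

Strip out fixed cost: VC = 185Q - 36Q^2 + 2Q^3. Then AVC = 185 - 36Q + 2Q^2 and MC = 185 - 72Q + 6Q^2.
AVC hits its minimum where MC = AVC, at Q = 9, giving min AVC = 185 - 36·9 + 2·9^2 = €23.
Since P = €263 ≥ min AVC = €23, price covers variable cost and the firm should produce.
Solving P = MC: -78 - 72Q + 6Q^2 = 0 ⇒ Q = -1 or 13. On the upward-sloping branch, Q* = 13.
Check: AVC at Q = 13 is €55 ≤ P, so revenue covers variable cost.
Profit = P·Q − TC = 263·13 − 1275 = €2144.

Produce at Q = 13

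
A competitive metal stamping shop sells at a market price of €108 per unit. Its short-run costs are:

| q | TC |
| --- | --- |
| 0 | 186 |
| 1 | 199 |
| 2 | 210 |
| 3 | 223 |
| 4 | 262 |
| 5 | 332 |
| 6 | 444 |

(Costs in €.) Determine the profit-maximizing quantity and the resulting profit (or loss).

Tabulate TR − TC: q=0: -186; q=1: -91; q=2: 6; q=3: 101; q=4: 170; q=5: 208; q=6: 204.
Profit is maximized at q = 5. AVC there is 146/5 = €29.20 ≤ P, so producing beats shutting down (which would give -€186).

q = 5; profit = €208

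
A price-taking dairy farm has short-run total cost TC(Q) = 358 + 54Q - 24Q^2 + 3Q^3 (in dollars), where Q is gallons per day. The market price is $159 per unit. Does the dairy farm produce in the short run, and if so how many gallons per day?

Strip out fixed cost: VC = 54Q - 24Q^2 + 3Q^3. Then AVC = 54 - 24Q + 3Q^2 and MC = 54 - 48Q + 9Q^2.
AVC hits its minimum where MC = AVC, at Q = 4, giving min AVC = 54 - 24·4 + 3·4^2 = $6.
Because $159 ≥ $6, revenue can cover variable cost; the firm operates.
Solving P = MC: -105 - 48Q + 9Q^2 = 0 ⇒ Q = -5/3 or 7. On the upward-sloping branch, Q* = 7.
Check: AVC at Q = 7 is $33 ≤ P, so revenue covers variable cost.
Profit = P·Q − TC = 159·7 − 589 = $524.

Produce at Q = 7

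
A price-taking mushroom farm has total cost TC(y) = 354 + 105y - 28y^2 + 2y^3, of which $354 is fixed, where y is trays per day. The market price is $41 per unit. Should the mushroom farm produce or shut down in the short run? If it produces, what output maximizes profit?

Produce at y = 8

Variable cost is VC = 105y - 28y^2 + 2y^3, so AVC = VC/y = 105 - 28y + 2y^2 and MC = dTC/dy = 105 - 56y + 6y^2.
The AVC parabola has its vertex at y = 28/4 = 7, where AVC = 105 - 28·7 + 2·7^2 = $7.
Because $41 ≥ $7, revenue can cover variable cost; the firm operates.
Set P = MC: 41 = 105 - 56y + 6y^2 → 64 - 56y + 6y^2 = 0. The roots are y = 4/3 and y = 8; the profit-maximizing output is on the rising part of MC, so y* = 8.
Check: AVC at y = 8 is $9 ≤ P, so revenue covers variable cost.
Profit = P·y − TC = 41·8 − 426 = -$98, a loss, but smaller than the $354 fixed cost the firm would lose by shutting down.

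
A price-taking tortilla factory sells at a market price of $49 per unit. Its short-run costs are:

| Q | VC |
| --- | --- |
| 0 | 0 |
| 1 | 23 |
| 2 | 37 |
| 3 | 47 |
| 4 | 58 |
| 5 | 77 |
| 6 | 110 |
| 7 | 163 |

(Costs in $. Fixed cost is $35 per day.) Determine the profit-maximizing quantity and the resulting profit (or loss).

Compute π = P·Q − TC at each output: Q=0: -35; Q=1: -9; Q=2: 26; Q=3: 65; Q=4: 103; Q=5: 133; Q=6: 149; Q=7: 145.
Profit is maximized at Q = 6. AVC there is 110/6 = $18.33 ≤ P, so producing beats shutting down (which would give -$35).

Q = 6; profit = $149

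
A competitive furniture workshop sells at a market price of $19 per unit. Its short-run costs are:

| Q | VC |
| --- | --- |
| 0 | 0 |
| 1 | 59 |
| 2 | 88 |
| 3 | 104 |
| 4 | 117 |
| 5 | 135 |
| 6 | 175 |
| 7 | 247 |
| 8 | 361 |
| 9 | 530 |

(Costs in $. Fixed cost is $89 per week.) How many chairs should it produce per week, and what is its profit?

Q = 0 (shut down); profit = -$89

Compute π = P·Q − TC at each output: Q=0: -89; Q=1: -129; Q=2: -139; Q=3: -136; Q=4: -130; Q=5: -129; Q=6: -150; Q=7: -203; Q=8: -298; Q=9: -448.
Profit is highest at Q = 0. Equivalently, the lowest AVC in the table is 135/5 ≈ $27 at Q = 5, and P = $19 falls below it — price never covers variable cost, so the firm shuts down and loses only its fixed cost.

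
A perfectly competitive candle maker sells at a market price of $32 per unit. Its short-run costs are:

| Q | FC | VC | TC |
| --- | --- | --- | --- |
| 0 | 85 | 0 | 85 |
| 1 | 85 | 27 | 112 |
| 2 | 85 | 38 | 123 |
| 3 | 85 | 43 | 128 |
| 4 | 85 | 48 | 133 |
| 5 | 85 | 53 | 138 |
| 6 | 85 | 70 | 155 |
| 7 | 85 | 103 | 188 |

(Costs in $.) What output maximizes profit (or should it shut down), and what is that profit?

Q = 6; profit = $37

Profit at each row (π = 32Q − TC): Q=0: -85; Q=1: -80; Q=2: -59; Q=3: -32; Q=4: -5; Q=5: 22; Q=6: 37; Q=7: 36.
Profit is maximized at Q = 6. AVC there is 70/6 = $11.67 ≤ P, so producing beats shutting down (which would give -$85).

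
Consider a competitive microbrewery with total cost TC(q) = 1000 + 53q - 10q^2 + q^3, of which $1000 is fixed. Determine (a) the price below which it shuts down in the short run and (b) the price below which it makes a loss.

Shutdown price = $28; break-even price = $153

Shutdown price = min AVC. AVC = 53 - 10q + q^2, with vertex at q = 5 and minimum $28.
ATC = 1000/q + 53 - 10q + q^2. Setting dATC/dq = −1000/q^2 − 10 + 2q = 0 gives q = 10 (since 2·10^3 − 10·10^2 = 1000).
min ATC = 1000/10 + 53 − 10·10 + 10^2 = $153. That is the break-even price.
For $28 ≤ P < $153 the firm produces at a loss; below $28 it shuts down.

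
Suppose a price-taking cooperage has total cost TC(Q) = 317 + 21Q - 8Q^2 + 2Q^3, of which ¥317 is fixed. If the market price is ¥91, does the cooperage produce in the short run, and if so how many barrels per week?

Produce at Q = 5

Strip out fixed cost: VC = 21Q - 8Q^2 + 2Q^3. Then AVC = 21 - 8Q + 2Q^2 and MC = 21 - 16Q + 6Q^2.
The AVC parabola has its vertex at Q = 8/4 = 2, where AVC = 21 - 8·2 + 2·2^2 = ¥13.
Since P = ¥91 ≥ min AVC = ¥13, price covers variable cost and the firm should produce.
Set P = MC: 91 = 21 - 16Q + 6Q^2 → -70 - 16Q + 6Q^2 = 0. The roots are Q = -7/3 and Q = 5; the profit-maximizing output is on the rising part of MC, so Q* = 5.
Check: AVC at Q = 5 is ¥31 ≤ P, so revenue covers variable cost.
Profit = P·Q − TC = 91·5 − 472 = -¥17, a loss, but smaller than the ¥317 fixed cost the firm would lose by shutting down.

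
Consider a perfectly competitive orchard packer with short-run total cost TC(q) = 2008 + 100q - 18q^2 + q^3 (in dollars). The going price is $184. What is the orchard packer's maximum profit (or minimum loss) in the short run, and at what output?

AVC = 100 - 18q + q^2; min AVC = $19 at q = 9. Since P = $184 ≥ min AVC, the firm produces.
With MC = 100 - 36q + 3q^2, P = MC on the upward-sloping part at q* = 14.
TR = 184·14 = 2576. TC = 2008 + 616 = 2624. Profit = 2576 − 2624 = -$48.
By producing, the firm covers all variable cost plus $1960 of fixed cost; shutting down would lose the full $2008.

Profit = -$48 at q = 14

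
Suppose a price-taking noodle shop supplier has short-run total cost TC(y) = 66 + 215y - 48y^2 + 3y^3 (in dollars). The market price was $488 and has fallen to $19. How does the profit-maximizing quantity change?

Output falls from 13 to 0 (the firm shuts down)

MC = 215 - 96y + 9y^2; the shutdown threshold is min AVC = $23 (at y = 8).
At P = $488 ≥ min AVC, set P = MC on the rising branch: y = 13.
At P = $19 < min AVC = $23, price no longer covers variable cost at any output, so the firm shuts down: y = 0.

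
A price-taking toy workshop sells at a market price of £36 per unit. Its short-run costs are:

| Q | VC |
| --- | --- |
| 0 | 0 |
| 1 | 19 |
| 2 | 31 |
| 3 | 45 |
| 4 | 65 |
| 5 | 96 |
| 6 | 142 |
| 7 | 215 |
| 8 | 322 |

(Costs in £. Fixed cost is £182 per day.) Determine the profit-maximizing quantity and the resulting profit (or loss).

Q = 5; profit = -£98

Compute π = P·Q − TC at each output: Q=0: -182; Q=1: -165; Q=2: -141; Q=3: -119; Q=4: -103; Q=5: -98; Q=6: -108; Q=7: -145; Q=8: -216.
Profit is maximized at Q = 5. AVC there is 96/5 = £19.20 ≤ P, so producing beats shutting down (which would give -£182).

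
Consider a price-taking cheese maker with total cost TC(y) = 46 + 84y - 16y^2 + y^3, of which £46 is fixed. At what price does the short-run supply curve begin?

£20 per unit

The firm shuts down when price falls below the minimum of average variable cost. AVC = VC/y = 84 - 16y + y^2.
dAVC/dy = -16 + 2y = 0 gives y = 8. min AVC = 84 - 16·8 + 8^2 = 20.
For P < £20 the firm produces nothing.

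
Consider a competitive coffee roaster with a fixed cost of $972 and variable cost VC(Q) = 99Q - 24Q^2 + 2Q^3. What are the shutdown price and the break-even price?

Shutdown price = min AVC. AVC = 99 - 24Q + 2Q^2, with vertex at Q = 6 and minimum $27.
ATC = 972/Q + 99 - 24Q + 2Q^2. Setting dATC/dQ = −972/Q^2 − 24 + 4Q = 0 gives Q = 9 (since 4·9^3 − 24·9^2 = 972).
min ATC = 972/9 + 99 − 24·9 + 2·9^2 = $153. That is the break-even price.
Between these two prices the firm operates at a loss; above $153 it earns a profit.

Shutdown price = $27; break-even price = $153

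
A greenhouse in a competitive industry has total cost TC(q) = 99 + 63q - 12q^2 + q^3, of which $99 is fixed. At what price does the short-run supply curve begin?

$27 per unit

The shutdown price is the minimum of AVC. VC = 63q - 12q^2 + q^3, so AVC = 63 - 12q + q^2.
dAVC/dq = -12 + 2q = 0 gives q = 6. min AVC = 63 - 12·6 + 6^2 = 27.
The firm shuts down for any P below $27.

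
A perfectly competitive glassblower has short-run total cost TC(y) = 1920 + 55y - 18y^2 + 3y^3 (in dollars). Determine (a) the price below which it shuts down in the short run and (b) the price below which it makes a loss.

Shutdown price = $28; break-even price = $343

Shutdown price = min AVC. AVC = 55 - 18y + 3y^2, with vertex at y = 3 and minimum $28.
ATC = 1920/y + 55 - 18y + 3y^2. Setting dATC/dy = −1920/y^2 − 18 + 6y = 0 gives y = 8 (since 6·8^3 − 18·8^2 = 1920).
min ATC = 1920/8 + 55 − 18·8 + 3·8^2 = $343. That is the break-even price.
Between these two prices the firm operates at a loss; above $343 it earns a profit.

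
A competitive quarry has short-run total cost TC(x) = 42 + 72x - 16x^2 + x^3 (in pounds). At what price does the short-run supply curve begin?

The firm shuts down when price falls below the minimum of average variable cost. AVC = VC/x = 72 - 16x + x^2.
dAVC/dx = -16 + 2x = 0 gives x = 8. min AVC = 72 - 16·8 + 8^2 = 8.
The firm shuts down for any P below £8.

£8 per unit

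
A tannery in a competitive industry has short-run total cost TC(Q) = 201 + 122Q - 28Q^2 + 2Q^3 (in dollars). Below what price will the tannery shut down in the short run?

$24 per unit

Short-run supply begins at min AVC. From VC = 122Q - 28Q^2 + 2Q^3, AVC = 122 - 28Q + 2Q^2.
At the minimum of AVC, MC = AVC. MC = 122 - 56Q + 6Q^2; setting MC = AVC gives 4Q^2 - 28Q = 0, so Q = 7. min AVC = 24.
The firm shuts down for any P below $24.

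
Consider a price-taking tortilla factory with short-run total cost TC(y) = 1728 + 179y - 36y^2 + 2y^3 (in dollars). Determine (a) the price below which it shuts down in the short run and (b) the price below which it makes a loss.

AVC = 179 - 36y + 2y^2; minimized at y = 9, giving min AVC = $17. That is the shutdown price.
ATC = 1728/y + 179 - 36y + 2y^2. Setting dATC/dy = −1728/y^2 − 36 + 4y = 0 gives y = 12 (since 4·12^3 − 36·12^2 = 1728).
min ATC = 1728/12 + 179 − 36·12 + 2·12^2 = $179. That is the break-even price.
For $17 ≤ P < $179 the firm produces at a loss; below $17 it shuts down.

Shutdown price = $17; break-even price = $179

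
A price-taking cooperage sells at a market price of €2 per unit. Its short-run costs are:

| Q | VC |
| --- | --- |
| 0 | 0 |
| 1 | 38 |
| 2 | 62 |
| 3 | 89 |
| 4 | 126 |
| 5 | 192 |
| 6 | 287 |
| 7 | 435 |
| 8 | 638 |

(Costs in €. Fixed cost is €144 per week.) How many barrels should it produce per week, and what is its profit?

Q = 0 (shut down); profit = -€144

Compute π = P·Q − TC at each output: Q=0: -144; Q=1: -180; Q=2: -202; Q=3: -227; Q=4: -262; Q=5: -326; Q=6: -419; Q=7: -565; Q=8: -766.
Profit is highest at Q = 0. Equivalently, the lowest AVC in the table is 89/3 ≈ €29.67 at Q = 3, and P = €2 falls below it — price never covers variable cost, so the firm shuts down and loses only its fixed cost.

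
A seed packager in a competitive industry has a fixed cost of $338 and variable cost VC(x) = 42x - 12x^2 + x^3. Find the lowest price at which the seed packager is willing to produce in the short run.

The shutdown price is the minimum of AVC. VC = 42x - 12x^2 + x^3, so AVC = 42 - 12x + x^2.
dAVC/dx = -12 + 2x = 0 gives x = 6. min AVC = 42 - 12·6 + 6^2 = 6.
So the shutdown price is $6.

$6 per unit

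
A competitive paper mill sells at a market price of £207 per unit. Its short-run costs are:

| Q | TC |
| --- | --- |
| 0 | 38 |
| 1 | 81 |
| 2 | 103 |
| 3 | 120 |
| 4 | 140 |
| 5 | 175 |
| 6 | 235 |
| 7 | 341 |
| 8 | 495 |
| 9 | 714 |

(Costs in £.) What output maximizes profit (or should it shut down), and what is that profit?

Q = 8; profit = £1161

Compute π = P·Q − TC at each output: Q=0: -38; Q=1: 126; Q=2: 311; Q=3: 501; Q=4: 688; Q=5: 860; Q=6: 1007; Q=7: 1108; Q=8: 1161; Q=9: 1149.
Profit is maximized at Q = 8. AVC there is 457/8 = £57.12 ≤ P, so producing beats shutting down (which would give -£38).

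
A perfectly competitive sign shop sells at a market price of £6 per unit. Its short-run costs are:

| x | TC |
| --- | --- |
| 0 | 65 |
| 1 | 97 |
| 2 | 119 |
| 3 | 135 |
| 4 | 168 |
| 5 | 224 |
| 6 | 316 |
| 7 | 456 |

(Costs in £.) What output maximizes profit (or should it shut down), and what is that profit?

Tabulate TR − TC: x=0: -65; x=1: -91; x=2: -107; x=3: -117; x=4: -144; x=5: -194; x=6: -280; x=7: -414.
Profit is highest at x = 0. Equivalently, the lowest AVC in the table is 70/3 ≈ £23.33 at x = 3, and P = £6 falls below it — price never covers variable cost, so the firm shuts down and loses only its fixed cost.

x = 0 (shut down); profit = -£65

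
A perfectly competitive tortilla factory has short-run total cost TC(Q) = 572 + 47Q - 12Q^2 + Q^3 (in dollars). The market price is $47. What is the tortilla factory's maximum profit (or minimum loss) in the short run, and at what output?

Profit = -$316 at Q = 8

AVC = 47 - 12Q + Q^2; min AVC = $11 at Q = 6. Since P = $47 ≥ min AVC, the firm produces.
MC = 47 - 24Q + 3Q^2. Setting P = MC and taking the root on the rising branch gives Q* = 8.
TR = 47·8 = 376. TC = 572 + 120 = 692. Profit = 376 − 692 = -$316.
That loss of $316 beats the $572 the firm would lose by shutting down; producing recovers $256 of fixed cost.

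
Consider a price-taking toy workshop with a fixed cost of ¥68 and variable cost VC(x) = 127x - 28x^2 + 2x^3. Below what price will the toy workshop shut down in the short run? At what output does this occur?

The firm shuts down when price falls below the minimum of average variable cost. AVC = VC/x = 127 - 28x + 2x^2.
dAVC/dx = -28 + 4x = 0 gives x = 7. min AVC = 127 - 28·7 + 2·7^2 = 29.
For P < ¥29 the firm produces nothing.

¥29 per unit, at x = 7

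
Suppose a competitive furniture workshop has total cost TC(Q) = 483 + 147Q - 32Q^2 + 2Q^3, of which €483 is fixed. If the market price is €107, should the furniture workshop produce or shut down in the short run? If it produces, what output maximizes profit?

Variable cost is VC = 147Q - 32Q^2 + 2Q^3, so AVC = VC/Q = 147 - 32Q + 2Q^2 and MC = dTC/dQ = 147 - 64Q + 6Q^2.
The AVC parabola has its vertex at Q = 32/4 = 8, where AVC = 147 - 32·8 + 2·8^2 = €19.
Because €107 ≥ €19, revenue can cover variable cost; the firm operates.
P = MC gives 40 - 64Q + 6Q^2 = 0, with roots 2/3 and 10. Take the larger (rising MC): Q* = 10.
Check: AVC at Q = 10 is €27 ≤ P, so revenue covers variable cost.
Profit = P·Q − TC = 107·10 − 753 = €317.

Produce at Q = 10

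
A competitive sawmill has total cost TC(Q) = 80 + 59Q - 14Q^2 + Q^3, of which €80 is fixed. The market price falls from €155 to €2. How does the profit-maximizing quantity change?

Output falls from 12 to 0 (the firm shuts down)

MC = 59 - 28Q + 3Q^2; the shutdown threshold is min AVC = €10 (at Q = 7).
With P = €155 above the shutdown price, P = MC gives Q = 12.
At P = €2 < min AVC = €10, price no longer covers variable cost at any output, so the firm shuts down: Q = 0.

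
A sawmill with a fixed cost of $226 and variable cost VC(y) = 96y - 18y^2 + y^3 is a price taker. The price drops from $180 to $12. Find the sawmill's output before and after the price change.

Output falls from 14 to 0 (the firm shuts down)

AVC = 96 - 18y + y^2, minimized at y = 9 where min AVC = $15. MC = 96 - 36y + 3y^2.
With P = $180 above the shutdown price, P = MC gives y = 14.
At P = $12 < min AVC = $15, price no longer covers variable cost at any output, so the firm shuts down: y = 0.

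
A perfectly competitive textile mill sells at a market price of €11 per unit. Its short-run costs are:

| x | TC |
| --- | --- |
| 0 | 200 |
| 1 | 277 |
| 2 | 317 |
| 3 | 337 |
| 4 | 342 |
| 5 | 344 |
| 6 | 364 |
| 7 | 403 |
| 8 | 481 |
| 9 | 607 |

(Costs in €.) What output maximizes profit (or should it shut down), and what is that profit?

x = 0 (shut down); profit = -€200

Tabulate TR − TC: x=0: -200; x=1: -266; x=2: -295; x=3: -304; x=4: -298; x=5: -289; x=6: -298; x=7: -326; x=8: -393; x=9: -508.
Profit is highest at x = 0. Equivalently, the lowest AVC in the table is 164/6 ≈ €27.33 at x = 6, and P = €11 falls below it — price never covers variable cost, so the firm shuts down and loses only its fixed cost.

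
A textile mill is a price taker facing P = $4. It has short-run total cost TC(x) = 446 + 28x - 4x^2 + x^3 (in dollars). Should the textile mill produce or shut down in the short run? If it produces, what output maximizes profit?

Shut down

Variable cost is VC = 28x - 4x^2 + x^3, so AVC = VC/x = 28 - 4x + x^2 and MC = dTC/dx = 28 - 8x + 3x^2.
AVC hits its minimum where MC = AVC, at x = 2, giving min AVC = 28 - 4·2 + 2^2 = $24.
Since P = $4 < min AVC = $24, price fails to cover variable cost at any output.
Shutting down limits the loss to fixed cost, $446.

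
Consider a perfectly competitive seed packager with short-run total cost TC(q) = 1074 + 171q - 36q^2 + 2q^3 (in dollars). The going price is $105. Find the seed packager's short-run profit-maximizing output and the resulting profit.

Profit = -$106 at q = 11

AVC = 171 - 36q + 2q^2 has its minimum $9 at q = 9; price $105 clears that bar, so the firm operates.
MC = 171 - 72q + 6q^2. Setting P = MC and taking the root on the rising branch gives q* = 11.
TR = 105·11 = 1155. TC = 1074 + 187 = 1261. Profit = 1155 − 1261 = -$106.
That loss of $106 beats the $1074 the firm would lose by shutting down; producing recovers $968 of fixed cost.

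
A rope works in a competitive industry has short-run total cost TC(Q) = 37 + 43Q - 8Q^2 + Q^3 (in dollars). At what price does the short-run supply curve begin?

$27 per unit

The firm shuts down when price falls below the minimum of average variable cost. AVC = VC/Q = 43 - 8Q + Q^2.
At the minimum of AVC, MC = AVC. MC = 43 - 16Q + 3Q^2; setting MC = AVC gives 2Q^2 - 8Q = 0, so Q = 4. min AVC = 27.
The firm shuts down for any P below $27.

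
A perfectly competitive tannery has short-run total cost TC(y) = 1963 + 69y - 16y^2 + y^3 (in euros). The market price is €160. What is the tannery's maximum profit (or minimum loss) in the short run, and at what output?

Profit = -€273 at y = 13

AVC = 69 - 16y + y^2 has its minimum €5 at y = 8; price €160 clears that bar, so the firm operates.
MC = 69 - 32y + 3y^2. Setting P = MC and taking the root on the rising branch gives y* = 13.
TR = 160·13 = 2080. TC = 1963 + 390 = 2353. Profit = 2080 − 2353 = -€273.
That loss of €273 beats the €1963 the firm would lose by shutting down; producing recovers €1690 of fixed cost.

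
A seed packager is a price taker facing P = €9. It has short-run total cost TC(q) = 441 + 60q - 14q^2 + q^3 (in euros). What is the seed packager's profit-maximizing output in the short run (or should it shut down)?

Shut down

Variable cost is VC = 60q - 14q^2 + q^3, so AVC = VC/q = 60 - 14q + q^2 and MC = dTC/dq = 60 - 28q + 3q^2.
The AVC parabola has its vertex at q = 14/2 = 7, where AVC = 60 - 14·7 + 7^2 = €11.
P = €9 lies below min AVC = €11; no output level covers variable cost.
The firm minimizes its loss by shutting down and losing only its fixed cost of €441.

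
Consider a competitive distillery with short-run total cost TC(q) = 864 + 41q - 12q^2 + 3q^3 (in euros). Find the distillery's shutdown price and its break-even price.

AVC = 41 - 12q + 3q^2; minimized at q = 2, giving min AVC = €29. That is the shutdown price.
ATC = 864/q + 41 - 12q + 3q^2. Setting dATC/dq = −864/q^2 − 12 + 6q = 0 gives q = 6 (since 6·6^3 − 12·6^2 = 864).
min ATC = 864/6 + 41 − 12·6 + 3·6^2 = €221. That is the break-even price.
For €29 ≤ P < €221 the firm produces at a loss; below €29 it shuts down.

Shutdown price = €29; break-even price = €221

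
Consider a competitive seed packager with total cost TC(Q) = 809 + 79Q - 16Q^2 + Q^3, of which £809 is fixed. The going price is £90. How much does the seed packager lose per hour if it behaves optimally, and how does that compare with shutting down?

Profit = -£83 at Q = 11

AVC = 79 - 16Q + Q^2; min AVC = £15 at Q = 8. Since P = £90 ≥ min AVC, the firm produces.
With MC = 79 - 32Q + 3Q^2, P = MC on the upward-sloping part at Q* = 11.
TR = 90·11 = 990. TC = 809 + 264 = 1073. Profit = 990 − 1073 = -£83.
Shutting down would mean losing the fixed cost of £809, so operating at a loss of £83 is better by £726.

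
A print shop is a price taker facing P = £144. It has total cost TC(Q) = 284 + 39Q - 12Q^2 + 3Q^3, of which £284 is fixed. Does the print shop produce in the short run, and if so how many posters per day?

Produce at Q = 5

Strip out fixed cost: VC = 39Q - 12Q^2 + 3Q^3. Then AVC = 39 - 12Q + 3Q^2 and MC = 39 - 24Q + 9Q^2.
AVC hits its minimum where MC = AVC, at Q = 2, giving min AVC = 39 - 12·2 + 3·2^2 = £27.
P = £144 exceeds min AVC = £27, so the firm stays open.
Solving P = MC: -105 - 24Q + 9Q^2 = 0 ⇒ Q = -7/3 or 5. On the upward-sloping branch, Q* = 5.
Check: AVC at Q = 5 is £54 ≤ P, so revenue covers variable cost.
Profit = P·Q − TC = 144·5 − 554 = £166.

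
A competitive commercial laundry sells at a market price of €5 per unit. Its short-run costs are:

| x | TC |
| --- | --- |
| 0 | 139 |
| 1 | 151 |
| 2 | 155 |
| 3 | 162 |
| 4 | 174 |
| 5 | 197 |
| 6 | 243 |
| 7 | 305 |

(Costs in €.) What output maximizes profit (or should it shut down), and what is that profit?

x = 0 (shut down); profit = -€139

Tabulate TR − TC: x=0: -139; x=1: -146; x=2: -145; x=3: -147; x=4: -154; x=5: -172; x=6: -213; x=7: -270.
Profit is highest at x = 0. Equivalently, the lowest AVC in the table is 23/3 ≈ €7.67 at x = 3, and P = €5 falls below it — price never covers variable cost, so the firm shuts down and loses only its fixed cost.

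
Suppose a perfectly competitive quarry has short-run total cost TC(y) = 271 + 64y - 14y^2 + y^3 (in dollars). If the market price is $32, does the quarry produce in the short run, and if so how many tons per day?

Variable cost is VC = 64y - 14y^2 + y^3, so AVC = VC/y = 64 - 14y + y^2 and MC = dTC/dy = 64 - 28y + 3y^2.
AVC is minimized where dAVC/dy = -14 + 2y = 0, at y = 7; min AVC = 64 - 14·7 + 7^2 = $15.
P = $32 exceeds min AVC = $15, so the firm stays open.
P = MC gives 32 - 28y + 3y^2 = 0, with roots 4/3 and 8. Take the larger (rising MC): y* = 8.
Check: AVC at y = 8 is $16 ≤ P, so revenue covers variable cost.
Profit = P·y − TC = 32·8 − 399 = -$143, a loss, but smaller than the $271 fixed cost the firm would lose by shutting down.

Produce at y = 8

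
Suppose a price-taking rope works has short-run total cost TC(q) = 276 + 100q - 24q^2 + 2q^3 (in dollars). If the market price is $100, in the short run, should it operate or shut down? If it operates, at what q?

From TC, MC = TC'(q) = 100 - 48q + 6q^2 and AVC = VC/q = 100 - 24q + 2q^2.
The AVC parabola has its vertex at q = 24/4 = 6, where AVC = 100 - 24·6 + 2·6^2 = $28.
Since P = $100 ≥ min AVC = $28, price covers variable cost and the firm should produce.
Solving P = MC: -48q + 6q^2 = 0 ⇒ q = 0 or 8. On the upward-sloping branch, q* = 8.
Check: AVC at q = 8 is $36 ≤ P, so revenue covers variable cost.
Profit = P·q − TC = 100·8 − 564 = $236.

Produce at q = 8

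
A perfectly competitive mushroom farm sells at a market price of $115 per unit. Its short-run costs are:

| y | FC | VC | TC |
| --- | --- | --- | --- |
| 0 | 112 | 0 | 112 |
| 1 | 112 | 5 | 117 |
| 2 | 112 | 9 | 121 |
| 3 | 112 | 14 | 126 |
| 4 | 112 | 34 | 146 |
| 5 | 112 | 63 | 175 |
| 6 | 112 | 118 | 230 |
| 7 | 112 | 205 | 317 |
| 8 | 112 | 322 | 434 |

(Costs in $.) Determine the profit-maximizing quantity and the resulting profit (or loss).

Compute π = P·y − TC at each output: y=0: -112; y=1: -2; y=2: 109; y=3: 219; y=4: 314; y=5: 400; y=6: 460; y=7: 488; y=8: 486.
Profit is maximized at y = 7. AVC there is 205/7 = $29.29 ≤ P, so producing beats shutting down (which would give -$112).

y = 7; profit = $488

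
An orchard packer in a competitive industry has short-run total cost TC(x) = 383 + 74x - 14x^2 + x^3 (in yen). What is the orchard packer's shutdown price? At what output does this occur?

¥25 per unit, at x = 7

The firm shuts down when price falls below the minimum of average variable cost. AVC = VC/x = 74 - 14x + x^2.
dAVC/dx = -14 + 2x = 0 gives x = 7. min AVC = 74 - 14·7 + 7^2 = 25.
The firm shuts down for any P below ¥25.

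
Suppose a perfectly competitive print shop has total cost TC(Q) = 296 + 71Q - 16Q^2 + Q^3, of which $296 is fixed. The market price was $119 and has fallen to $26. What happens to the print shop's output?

MC = 71 - 32Q + 3Q^2; the shutdown threshold is min AVC = $7 (at Q = 8).
At P = $119 ≥ min AVC, set P = MC on the rising branch: Q = 12.
At P = $26 ≥ min AVC, set P = MC: Q = 9. The firm stays open but cuts output.

Output falls from 12 to 9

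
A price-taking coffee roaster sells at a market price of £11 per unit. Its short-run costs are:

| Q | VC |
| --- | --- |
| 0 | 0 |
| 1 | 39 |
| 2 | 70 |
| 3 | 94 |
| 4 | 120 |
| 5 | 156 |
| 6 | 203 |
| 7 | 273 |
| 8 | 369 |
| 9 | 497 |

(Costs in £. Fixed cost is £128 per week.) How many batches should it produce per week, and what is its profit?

Compute π = P·Q − TC at each output: Q=0: -128; Q=1: -156; Q=2: -176; Q=3: -189; Q=4: -204; Q=5: -229; Q=6: -265; Q=7: -324; Q=8: -409; Q=9: -526.
Profit is highest at Q = 0. Equivalently, the lowest AVC in the table is 120/4 ≈ £30 at Q = 4, and P = £11 falls below it — price never covers variable cost, so the firm shuts down and loses only its fixed cost.

Q = 0 (shut down); profit = -£128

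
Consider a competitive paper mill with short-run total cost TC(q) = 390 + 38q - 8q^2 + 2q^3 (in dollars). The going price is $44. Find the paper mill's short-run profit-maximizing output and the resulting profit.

Profit = -$354 at q = 3

AVC = 38 - 8q + 2q^2 has its minimum $30 at q = 2; price $44 clears that bar, so the firm operates.
With MC = 38 - 16q + 6q^2, P = MC on the upward-sloping part at q* = 3.
TR = 44·3 = 132. TC = 390 + 96 = 486. Profit = 132 − 486 = -$354.
That loss of $354 beats the $390 the firm would lose by shutting down; producing recovers $36 of fixed cost.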